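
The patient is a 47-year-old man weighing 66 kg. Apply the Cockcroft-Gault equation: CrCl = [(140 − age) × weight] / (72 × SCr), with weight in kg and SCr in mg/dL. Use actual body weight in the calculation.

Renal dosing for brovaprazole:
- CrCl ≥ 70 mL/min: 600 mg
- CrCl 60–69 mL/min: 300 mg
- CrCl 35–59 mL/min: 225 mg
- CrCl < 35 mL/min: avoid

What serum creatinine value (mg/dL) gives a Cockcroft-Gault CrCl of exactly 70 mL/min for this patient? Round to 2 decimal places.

1.22 mg/dL

Standard dose requires CrCl ≥ 70 mL/min.
Set (140 − 47) × 66 / (72 × SCr) = 70
SCr = (140 − 47) × 66 / (72 × 70) = 1.218 mg/dL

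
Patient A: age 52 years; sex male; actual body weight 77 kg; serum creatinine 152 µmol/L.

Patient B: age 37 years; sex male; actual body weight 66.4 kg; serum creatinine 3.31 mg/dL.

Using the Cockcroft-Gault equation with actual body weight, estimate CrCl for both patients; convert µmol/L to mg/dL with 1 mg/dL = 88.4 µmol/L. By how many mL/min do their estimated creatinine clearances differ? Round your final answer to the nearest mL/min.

Patient A: SCr = 152 / 88.4 = 1.719 mg/dL
Patient A: CrCl = (140 − 52) × 77 / (72 × 1.719) = 6776.0 / 123.77 ≈ 54.7 mL/min
Patient B: CrCl = (140 − 37) × 66.4 / (72 × 3.31) = 6839.2 / 238.32 ≈ 28.7 mL/min
|54.7 − 28.7| = 26.0 mL/min

26 mL/min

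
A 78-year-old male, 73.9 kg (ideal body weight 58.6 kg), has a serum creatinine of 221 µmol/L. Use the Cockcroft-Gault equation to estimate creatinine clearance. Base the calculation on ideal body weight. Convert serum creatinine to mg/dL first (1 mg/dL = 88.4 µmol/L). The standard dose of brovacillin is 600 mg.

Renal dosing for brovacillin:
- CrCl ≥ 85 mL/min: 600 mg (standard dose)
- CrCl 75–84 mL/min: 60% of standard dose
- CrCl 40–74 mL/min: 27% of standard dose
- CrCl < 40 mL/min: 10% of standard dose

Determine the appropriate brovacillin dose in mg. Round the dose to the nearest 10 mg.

60 mg

SCr = 221 / 88.4 = 2.5 mg/dL
CrCl = (140 − 78) × 58.6 / (72 × 2.5) = 3633.2 / 180.00 ≈ 20.2 mL/min
CrCl ≈ 20 mL/min → bracket < 40 mL/min.
10% of 600 mg = 60 mg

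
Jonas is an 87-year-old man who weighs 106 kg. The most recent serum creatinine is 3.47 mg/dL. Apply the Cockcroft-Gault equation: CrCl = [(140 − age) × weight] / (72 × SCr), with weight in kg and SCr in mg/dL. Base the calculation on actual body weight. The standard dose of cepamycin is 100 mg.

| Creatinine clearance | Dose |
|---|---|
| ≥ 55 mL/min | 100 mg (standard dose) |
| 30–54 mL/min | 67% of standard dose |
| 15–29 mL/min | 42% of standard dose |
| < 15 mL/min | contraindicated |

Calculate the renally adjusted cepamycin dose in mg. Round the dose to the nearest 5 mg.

40 mg

CrCl = (140 − 87) × 106 / (72 × 3.47) = 5618.0 / 249.84 ≈ 22.5 mL/min
CrCl ≈ 22 mL/min → bracket 15–29 mL/min.
42% of 100 mg = 42 mg → 40 mg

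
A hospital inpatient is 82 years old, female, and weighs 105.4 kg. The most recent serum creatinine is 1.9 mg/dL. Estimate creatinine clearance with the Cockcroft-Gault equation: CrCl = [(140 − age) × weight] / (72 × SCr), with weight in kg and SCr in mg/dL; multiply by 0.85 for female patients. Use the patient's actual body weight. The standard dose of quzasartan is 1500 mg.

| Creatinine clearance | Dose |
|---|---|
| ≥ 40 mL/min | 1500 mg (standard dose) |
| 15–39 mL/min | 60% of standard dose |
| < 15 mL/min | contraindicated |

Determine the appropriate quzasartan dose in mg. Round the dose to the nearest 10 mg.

CrCl = (140 − 82) × 105.4 / (72 × 1.9) × 0.85 = 6113.2 / 136.80 × 0.85 ≈ 38.0 mL/min
CrCl ≈ 38 mL/min → bracket 15–39 mL/min.
60% of 1500 mg = 900 mg

900 mg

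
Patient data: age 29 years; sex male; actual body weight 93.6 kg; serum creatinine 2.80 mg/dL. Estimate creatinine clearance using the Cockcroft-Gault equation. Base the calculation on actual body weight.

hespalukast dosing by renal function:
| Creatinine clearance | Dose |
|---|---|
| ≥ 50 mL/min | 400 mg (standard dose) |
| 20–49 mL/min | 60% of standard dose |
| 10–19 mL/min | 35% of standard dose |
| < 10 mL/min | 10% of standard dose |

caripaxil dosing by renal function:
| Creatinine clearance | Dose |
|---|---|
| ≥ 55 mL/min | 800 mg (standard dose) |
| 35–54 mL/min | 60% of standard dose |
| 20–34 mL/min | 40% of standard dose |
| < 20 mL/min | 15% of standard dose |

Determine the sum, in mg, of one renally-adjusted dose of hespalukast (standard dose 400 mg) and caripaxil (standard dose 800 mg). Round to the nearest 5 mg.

880 mg

CrCl = (140 − 29) × 93.6 / (72 × 2.8) = 10389.6 / 201.60 ≈ 51.5 mL/min
CrCl ≈ 52 mL/min.
hespalukast: ≥ 50 mL/min → 100% of 400 mg = 400 mg.
caripaxil: 35–54 mL/min → 60% of 800 mg = 480 mg.
Total = 400 + 480 = 880 mg.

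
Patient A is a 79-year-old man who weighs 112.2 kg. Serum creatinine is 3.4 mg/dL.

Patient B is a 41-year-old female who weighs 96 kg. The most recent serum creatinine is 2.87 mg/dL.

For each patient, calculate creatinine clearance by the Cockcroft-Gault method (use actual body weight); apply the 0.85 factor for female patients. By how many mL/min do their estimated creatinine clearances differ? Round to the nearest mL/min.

11 mL/min

Patient A: CrCl = (140 − 79) × 112.2 / (72 × 3.4) = 6844.2 / 244.80 ≈ 28.0 mL/min
Patient B: CrCl = (140 − 41) × 96 / (72 × 2.87) × 0.85 = 9504.0 / 206.64 × 0.85 ≈ 39.1 mL/min
|28.0 − 39.1| = 11.1 mL/min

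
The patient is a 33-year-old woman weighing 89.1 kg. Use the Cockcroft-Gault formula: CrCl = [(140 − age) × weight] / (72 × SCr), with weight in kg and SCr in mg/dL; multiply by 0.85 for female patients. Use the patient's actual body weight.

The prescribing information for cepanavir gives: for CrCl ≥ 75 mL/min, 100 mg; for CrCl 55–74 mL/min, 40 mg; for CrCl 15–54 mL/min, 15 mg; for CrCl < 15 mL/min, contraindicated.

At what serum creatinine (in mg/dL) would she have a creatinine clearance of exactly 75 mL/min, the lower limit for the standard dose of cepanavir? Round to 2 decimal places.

1.50 mg/dL

Standard dose requires CrCl ≥ 75 mL/min.
Set (140 − 33) × 89.1 × 0.85 / (72 × SCr) = 75
SCr = (140 − 33) × 89.1 × 0.85 / (72 × 75) = 1.501 mg/dL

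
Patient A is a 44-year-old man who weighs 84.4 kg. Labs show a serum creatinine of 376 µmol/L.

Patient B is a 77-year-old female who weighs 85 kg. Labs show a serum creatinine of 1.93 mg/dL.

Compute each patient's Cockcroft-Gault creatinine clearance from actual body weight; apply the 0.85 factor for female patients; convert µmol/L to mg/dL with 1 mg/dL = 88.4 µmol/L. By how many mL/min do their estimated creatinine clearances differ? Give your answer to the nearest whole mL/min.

6 mL/min

Patient A: SCr = 376 / 88.4 = 4.253 mg/dL
Patient A: CrCl = (140 − 44) × 84.4 / (72 × 4.253) = 8102.4 / 306.22 ≈ 26.5 mL/min
Patient B: CrCl = (140 − 77) × 85 / (72 × 1.93) × 0.85 = 5355.0 / 138.96 × 0.85 ≈ 32.8 mL/min
|26.5 − 32.8| = 6.3 mL/min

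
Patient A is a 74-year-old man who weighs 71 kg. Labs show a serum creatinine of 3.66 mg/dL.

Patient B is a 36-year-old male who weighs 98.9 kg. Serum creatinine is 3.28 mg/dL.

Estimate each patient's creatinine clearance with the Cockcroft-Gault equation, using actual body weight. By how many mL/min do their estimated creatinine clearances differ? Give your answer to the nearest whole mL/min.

26 mL/min

Patient A: CrCl = (140 − 74) × 71 / (72 × 3.66) = 4686.0 / 263.52 ≈ 17.8 mL/min
Patient B: CrCl = (140 − 36) × 98.9 / (72 × 3.28) = 10285.6 / 236.16 ≈ 43.6 mL/min
|17.8 − 43.6| = 25.8 mL/min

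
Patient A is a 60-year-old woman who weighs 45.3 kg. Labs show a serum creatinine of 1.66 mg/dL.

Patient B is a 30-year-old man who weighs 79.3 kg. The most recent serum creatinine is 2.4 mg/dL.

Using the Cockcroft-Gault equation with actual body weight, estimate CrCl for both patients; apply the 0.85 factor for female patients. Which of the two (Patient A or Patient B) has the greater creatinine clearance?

Patient B

Patient A: CrCl = (140 − 60) × 45.3 / (72 × 1.66) × 0.85 = 3624.0 / 119.52 × 0.85 ≈ 25.8 mL/min
Patient B: CrCl = (140 − 30) × 79.3 / (72 × 2.4) = 8723.0 / 172.80 ≈ 50.5 mL/min
25.8 vs 50.5 mL/min → Patient B is higher.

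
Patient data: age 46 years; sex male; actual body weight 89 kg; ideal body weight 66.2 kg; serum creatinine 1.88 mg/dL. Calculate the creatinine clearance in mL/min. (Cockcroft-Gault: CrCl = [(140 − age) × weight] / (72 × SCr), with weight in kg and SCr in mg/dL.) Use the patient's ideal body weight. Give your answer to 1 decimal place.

46.0 mL/min

CrCl = (140 − 46) × 66.2 / (72 × 1.88) = 6222.8 / 135.36 ≈ 46.0 mL/min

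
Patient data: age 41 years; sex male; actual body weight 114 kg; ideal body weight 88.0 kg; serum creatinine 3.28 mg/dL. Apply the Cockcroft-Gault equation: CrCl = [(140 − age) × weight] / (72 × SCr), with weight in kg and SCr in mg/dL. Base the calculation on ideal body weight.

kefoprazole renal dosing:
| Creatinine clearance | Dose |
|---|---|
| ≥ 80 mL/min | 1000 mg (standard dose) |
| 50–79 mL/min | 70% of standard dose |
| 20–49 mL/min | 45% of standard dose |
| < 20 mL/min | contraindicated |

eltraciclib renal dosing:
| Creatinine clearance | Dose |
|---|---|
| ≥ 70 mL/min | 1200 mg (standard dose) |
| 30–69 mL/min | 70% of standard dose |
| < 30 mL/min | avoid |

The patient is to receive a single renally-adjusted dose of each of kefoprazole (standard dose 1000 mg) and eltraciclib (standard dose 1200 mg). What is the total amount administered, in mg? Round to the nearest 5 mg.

1290 mg

CrCl = (140 − 41) × 88 / (72 × 3.28) = 8712.0 / 236.16 ≈ 36.9 mL/min
CrCl ≈ 37 mL/min.
kefoprazole: 20–49 mL/min → 45% of 1000 mg = 450 mg.
eltraciclib: 30–69 mL/min → 70% of 1200 mg = 840 mg.
Total = 450 + 840 = 1290 mg.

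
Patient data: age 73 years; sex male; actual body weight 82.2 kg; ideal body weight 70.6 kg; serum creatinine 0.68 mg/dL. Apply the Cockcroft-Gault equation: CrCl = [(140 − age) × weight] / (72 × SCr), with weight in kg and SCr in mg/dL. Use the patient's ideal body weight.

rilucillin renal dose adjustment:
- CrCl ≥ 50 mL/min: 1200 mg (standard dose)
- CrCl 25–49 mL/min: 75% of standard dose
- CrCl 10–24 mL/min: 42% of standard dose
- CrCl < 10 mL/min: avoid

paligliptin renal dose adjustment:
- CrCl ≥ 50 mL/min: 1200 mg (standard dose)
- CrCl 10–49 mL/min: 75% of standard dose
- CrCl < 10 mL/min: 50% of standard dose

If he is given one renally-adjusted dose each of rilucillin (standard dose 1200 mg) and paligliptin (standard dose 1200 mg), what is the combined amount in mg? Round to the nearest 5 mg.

CrCl = (140 − 73) × 70.6 / (72 × 0.68) = 4730.2 / 48.96 ≈ 96.6 mL/min
CrCl ≈ 97 mL/min.
rilucillin: ≥ 50 mL/min → 100% of 1200 mg = 1200 mg.
paligliptin: ≥ 50 mL/min → 100% of 1200 mg = 1200 mg.
Total = 1200 + 1200 = 2400 mg.

2400 mg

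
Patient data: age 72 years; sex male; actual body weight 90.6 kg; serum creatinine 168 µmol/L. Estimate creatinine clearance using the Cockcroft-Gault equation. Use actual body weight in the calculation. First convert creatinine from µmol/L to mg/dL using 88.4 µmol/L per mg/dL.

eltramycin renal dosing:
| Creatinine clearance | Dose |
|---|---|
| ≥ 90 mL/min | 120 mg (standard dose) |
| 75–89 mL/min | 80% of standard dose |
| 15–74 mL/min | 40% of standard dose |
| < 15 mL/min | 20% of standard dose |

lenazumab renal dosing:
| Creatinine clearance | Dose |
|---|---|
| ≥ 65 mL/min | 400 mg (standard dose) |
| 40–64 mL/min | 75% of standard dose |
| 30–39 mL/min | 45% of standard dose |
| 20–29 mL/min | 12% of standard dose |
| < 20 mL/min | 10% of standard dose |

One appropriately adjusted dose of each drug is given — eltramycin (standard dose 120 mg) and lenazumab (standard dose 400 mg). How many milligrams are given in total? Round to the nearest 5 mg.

SCr = 168 / 88.4 = 1.9 mg/dL
CrCl = (140 − 72) × 90.6 / (72 × 1.9) = 6160.8 / 136.80 ≈ 45.0 mL/min
CrCl ≈ 45 mL/min.
eltramycin: 15–74 mL/min → 40% of 120 mg = 48 mg.
lenazumab: 40–64 mL/min → 75% of 400 mg = 300 mg.
Total = 48 + 300 = 348 mg.

350 mg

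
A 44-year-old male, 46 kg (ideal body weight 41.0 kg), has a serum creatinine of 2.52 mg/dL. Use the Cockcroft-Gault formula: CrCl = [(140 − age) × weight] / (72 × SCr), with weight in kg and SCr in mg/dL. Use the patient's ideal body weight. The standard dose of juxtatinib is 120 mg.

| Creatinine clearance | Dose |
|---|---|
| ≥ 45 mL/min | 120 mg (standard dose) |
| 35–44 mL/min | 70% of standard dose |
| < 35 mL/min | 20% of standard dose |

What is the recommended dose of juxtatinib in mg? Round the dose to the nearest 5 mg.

25 mg

CrCl = (140 − 44) × 41 / (72 × 2.52) = 3936.0 / 181.44 ≈ 21.7 mL/min
CrCl ≈ 22 mL/min → bracket < 35 mL/min.
20% of 120 mg = 24 mg → 25 mg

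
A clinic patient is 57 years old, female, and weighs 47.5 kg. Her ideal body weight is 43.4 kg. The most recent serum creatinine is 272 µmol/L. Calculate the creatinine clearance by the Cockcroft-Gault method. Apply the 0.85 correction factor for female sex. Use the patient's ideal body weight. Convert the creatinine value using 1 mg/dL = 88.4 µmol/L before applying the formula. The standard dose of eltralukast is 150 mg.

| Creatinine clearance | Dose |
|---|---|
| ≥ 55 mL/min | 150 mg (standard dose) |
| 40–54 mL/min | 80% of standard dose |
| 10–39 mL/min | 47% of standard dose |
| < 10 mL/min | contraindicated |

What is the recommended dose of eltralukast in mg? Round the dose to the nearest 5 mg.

SCr = 272 / 88.4 = 3.077 mg/dL
CrCl = (140 − 57) × 43.4 / (72 × 3.077) × 0.85 = 3602.2 / 221.54 × 0.85 ≈ 13.8 mL/min
CrCl ≈ 14 mL/min → bracket 10–39 mL/min.
47% of 150 mg = 70.5 mg → 70 mg

70 mg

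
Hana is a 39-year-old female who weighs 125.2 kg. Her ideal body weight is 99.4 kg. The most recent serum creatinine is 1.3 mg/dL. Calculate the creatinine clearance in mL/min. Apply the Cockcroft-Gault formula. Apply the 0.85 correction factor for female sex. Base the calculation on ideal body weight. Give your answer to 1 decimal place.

CrCl = (140 − 39) × 99.4 / (72 × 1.3) × 0.85 = 10039.4 / 93.60 × 0.85 ≈ 91.2 mL/min

91.2 mL/min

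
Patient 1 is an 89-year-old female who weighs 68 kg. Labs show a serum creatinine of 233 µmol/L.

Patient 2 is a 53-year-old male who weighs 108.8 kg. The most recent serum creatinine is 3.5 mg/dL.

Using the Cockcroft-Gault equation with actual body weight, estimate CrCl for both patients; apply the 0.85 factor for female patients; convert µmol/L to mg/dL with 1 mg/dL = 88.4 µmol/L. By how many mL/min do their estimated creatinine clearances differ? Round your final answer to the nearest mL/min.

Patient 1: SCr = 233 / 88.4 = 2.636 mg/dL
Patient 1: CrCl = (140 − 89) × 68 / (72 × 2.636) × 0.85 = 3468.0 / 189.79 × 0.85 ≈ 15.5 mL/min
Patient 2: CrCl = (140 − 53) × 108.8 / (72 × 3.5) = 9465.6 / 252.00 ≈ 37.6 mL/min
|15.5 − 37.6| = 22.1 mL/min

22 mL/min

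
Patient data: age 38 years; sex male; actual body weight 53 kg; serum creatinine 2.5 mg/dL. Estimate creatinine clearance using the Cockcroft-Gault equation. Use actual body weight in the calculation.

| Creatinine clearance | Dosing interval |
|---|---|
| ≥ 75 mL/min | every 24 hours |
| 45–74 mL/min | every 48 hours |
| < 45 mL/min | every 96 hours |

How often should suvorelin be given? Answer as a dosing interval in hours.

CrCl = (140 − 38) × 53 / (72 × 2.5) = 5406.0 / 180.00 ≈ 30.0 mL/min
CrCl ≈ 30 mL/min → bracket < 45 mL/min → every 96 hours.

every 96 hours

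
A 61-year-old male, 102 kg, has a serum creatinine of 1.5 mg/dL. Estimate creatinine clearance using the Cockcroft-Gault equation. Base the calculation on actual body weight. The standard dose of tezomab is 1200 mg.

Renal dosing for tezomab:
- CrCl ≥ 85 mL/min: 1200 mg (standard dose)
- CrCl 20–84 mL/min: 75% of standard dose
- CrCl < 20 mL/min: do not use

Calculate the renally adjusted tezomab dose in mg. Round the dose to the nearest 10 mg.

900 mg

CrCl = (140 − 61) × 102 / (72 × 1.5) = 8058.0 / 108.00 ≈ 74.6 mL/min
CrCl ≈ 75 mL/min → bracket 20–84 mL/min.
75% of 1200 mg = 900 mg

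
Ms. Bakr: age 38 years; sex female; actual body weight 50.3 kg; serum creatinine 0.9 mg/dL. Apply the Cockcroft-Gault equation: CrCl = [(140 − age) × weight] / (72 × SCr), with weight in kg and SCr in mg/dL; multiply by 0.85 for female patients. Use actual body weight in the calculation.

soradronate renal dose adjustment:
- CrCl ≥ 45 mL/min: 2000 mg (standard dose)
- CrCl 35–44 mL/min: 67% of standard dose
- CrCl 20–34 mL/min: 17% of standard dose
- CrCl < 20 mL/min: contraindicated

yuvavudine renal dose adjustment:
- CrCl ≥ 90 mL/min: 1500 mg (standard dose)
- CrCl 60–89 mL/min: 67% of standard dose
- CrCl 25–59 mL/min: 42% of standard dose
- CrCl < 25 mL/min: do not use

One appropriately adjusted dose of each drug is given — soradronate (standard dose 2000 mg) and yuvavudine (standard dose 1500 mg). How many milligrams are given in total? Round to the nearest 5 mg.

3005 mg

CrCl = (140 − 38) × 50.3 / (72 × 0.9) × 0.85 = 5130.6 / 64.80 × 0.85 ≈ 67.3 mL/min
CrCl ≈ 67 mL/min.
soradronate: ≥ 45 mL/min → 100% of 2000 mg = 2000 mg.
yuvavudine: 60–89 mL/min → 67% of 1500 mg = 1005 mg.
Total = 2000 + 1005 = 3005 mg.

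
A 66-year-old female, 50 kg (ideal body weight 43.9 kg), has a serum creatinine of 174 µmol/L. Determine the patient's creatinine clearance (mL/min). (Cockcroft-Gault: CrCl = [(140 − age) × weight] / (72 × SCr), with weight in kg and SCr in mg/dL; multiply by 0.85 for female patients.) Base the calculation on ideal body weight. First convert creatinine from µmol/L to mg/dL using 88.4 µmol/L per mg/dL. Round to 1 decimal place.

SCr = 174 / 88.4 = 1.968 mg/dL
CrCl = (140 − 66) × 43.9 / (72 × 1.968) × 0.85 = 3248.6 / 141.70 × 0.85 ≈ 19.5 mL/min

19.5 mL/min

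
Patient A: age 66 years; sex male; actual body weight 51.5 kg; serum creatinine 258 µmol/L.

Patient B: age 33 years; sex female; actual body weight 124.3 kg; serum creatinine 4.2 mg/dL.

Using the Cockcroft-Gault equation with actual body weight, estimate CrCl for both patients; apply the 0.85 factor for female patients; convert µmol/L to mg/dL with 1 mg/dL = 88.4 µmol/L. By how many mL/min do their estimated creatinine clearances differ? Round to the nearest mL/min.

Patient A: SCr = 258 / 88.4 = 2.919 mg/dL
Patient A: CrCl = (140 − 66) × 51.5 / (72 × 2.919) = 3811.0 / 210.17 ≈ 18.1 mL/min
Patient B: CrCl = (140 − 33) × 124.3 / (72 × 4.2) × 0.85 = 13300.1 / 302.40 × 0.85 ≈ 37.4 mL/min
|18.1 − 37.4| = 19.3 mL/min

19 mL/min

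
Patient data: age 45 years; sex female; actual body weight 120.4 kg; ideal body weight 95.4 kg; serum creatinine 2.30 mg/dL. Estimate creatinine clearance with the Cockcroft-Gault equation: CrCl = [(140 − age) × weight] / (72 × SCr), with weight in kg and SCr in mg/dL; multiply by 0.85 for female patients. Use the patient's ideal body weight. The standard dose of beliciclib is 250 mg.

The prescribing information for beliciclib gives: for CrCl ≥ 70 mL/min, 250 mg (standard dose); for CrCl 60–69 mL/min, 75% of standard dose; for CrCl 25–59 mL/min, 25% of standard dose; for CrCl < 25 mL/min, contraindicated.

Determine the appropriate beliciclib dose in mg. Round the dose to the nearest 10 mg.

CrCl = (140 − 45) × 95.4 / (72 × 2.3) × 0.85 = 9063.0 / 165.60 × 0.85 ≈ 46.5 mL/min
CrCl ≈ 47 mL/min → bracket 25–59 mL/min.
25% of 250 mg = 62.5 mg → 60 mg

60 mg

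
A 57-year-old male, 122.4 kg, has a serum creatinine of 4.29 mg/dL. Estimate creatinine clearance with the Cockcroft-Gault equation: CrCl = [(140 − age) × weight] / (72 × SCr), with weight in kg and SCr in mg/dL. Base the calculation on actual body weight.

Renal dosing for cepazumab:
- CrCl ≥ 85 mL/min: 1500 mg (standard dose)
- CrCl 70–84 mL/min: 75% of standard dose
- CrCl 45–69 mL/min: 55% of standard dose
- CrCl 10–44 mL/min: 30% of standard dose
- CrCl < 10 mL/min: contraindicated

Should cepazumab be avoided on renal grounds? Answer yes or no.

CrCl = (140 − 57) × 122.4 / (72 × 4.29) = 10159.2 / 308.88 ≈ 32.9 mL/min
CrCl ≈ 33 mL/min, which is ≥ 10 mL/min.

no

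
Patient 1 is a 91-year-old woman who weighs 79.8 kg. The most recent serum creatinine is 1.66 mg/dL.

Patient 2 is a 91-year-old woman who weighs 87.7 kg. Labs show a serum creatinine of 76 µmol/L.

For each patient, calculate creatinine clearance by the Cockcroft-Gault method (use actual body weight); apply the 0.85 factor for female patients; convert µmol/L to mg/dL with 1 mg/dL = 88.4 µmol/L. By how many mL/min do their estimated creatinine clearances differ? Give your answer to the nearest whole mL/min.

Patient 1: CrCl = (140 − 91) × 79.8 / (72 × 1.66) × 0.85 = 3910.2 / 119.52 × 0.85 ≈ 27.8 mL/min
Patient 2: SCr = 76 / 88.4 = 0.86 mg/dL
Patient 2: CrCl = (140 − 91) × 87.7 / (72 × 0.86) × 0.85 = 4297.3 / 61.92 × 0.85 ≈ 59.0 mL/min
|27.8 − 59.0| = 31.2 mL/min

31 mL/min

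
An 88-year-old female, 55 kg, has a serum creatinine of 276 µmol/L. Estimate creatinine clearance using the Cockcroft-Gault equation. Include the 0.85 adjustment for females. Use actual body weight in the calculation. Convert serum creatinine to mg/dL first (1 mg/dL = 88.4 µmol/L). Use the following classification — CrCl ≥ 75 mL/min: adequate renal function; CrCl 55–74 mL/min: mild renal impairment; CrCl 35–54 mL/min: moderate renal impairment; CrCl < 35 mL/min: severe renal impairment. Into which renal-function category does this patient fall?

severe renal impairment

SCr = 276 / 88.4 = 3.122 mg/dL
CrCl = (140 − 88) × 55 / (72 × 3.122) × 0.85 = 2860.0 / 224.78 × 0.85 ≈ 10.8 mL/min
11 mL/min falls in the 'severe renal impairment' range.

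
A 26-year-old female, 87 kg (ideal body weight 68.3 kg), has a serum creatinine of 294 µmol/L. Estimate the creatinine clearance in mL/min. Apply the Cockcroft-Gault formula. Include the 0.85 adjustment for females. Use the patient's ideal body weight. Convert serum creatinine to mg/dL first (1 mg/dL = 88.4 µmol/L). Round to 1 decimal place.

SCr = 294 / 88.4 = 3.326 mg/dL
CrCl = (140 − 26) × 68.3 / (72 × 3.326) × 0.85 = 7786.2 / 239.47 × 0.85 ≈ 27.6 mL/min

27.6 mL/min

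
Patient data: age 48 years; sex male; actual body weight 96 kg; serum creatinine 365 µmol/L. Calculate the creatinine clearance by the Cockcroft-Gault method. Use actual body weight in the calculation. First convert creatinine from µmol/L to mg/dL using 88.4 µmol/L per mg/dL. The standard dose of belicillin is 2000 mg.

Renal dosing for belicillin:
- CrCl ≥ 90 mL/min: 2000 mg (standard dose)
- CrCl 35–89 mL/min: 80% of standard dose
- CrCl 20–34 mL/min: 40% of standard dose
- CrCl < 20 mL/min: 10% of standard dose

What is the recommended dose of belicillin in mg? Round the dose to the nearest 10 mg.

800 mg

SCr = 365 / 88.4 = 4.129 mg/dL
CrCl = (140 − 48) × 96 / (72 × 4.129) = 8832.0 / 297.29 ≈ 29.7 mL/min
CrCl ≈ 30 mL/min → bracket 20–34 mL/min.
40% of 2000 mg = 800 mg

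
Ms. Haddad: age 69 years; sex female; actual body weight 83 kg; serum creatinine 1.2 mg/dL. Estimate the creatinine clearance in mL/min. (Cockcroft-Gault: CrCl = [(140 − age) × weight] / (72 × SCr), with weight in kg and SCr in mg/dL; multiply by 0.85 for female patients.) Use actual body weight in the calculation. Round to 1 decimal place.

CrCl = (140 − 69) × 83 / (72 × 1.2) × 0.85 = 5893.0 / 86.40 × 0.85 ≈ 58.0 mL/min

58.0 mL/min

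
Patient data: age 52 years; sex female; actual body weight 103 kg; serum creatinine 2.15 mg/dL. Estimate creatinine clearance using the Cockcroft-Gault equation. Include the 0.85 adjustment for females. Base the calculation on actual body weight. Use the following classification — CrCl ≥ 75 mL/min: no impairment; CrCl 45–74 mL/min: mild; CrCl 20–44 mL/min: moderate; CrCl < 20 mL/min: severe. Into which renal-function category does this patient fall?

mild

CrCl = (140 − 52) × 103 / (72 × 2.15) × 0.85 = 9064.0 / 154.80 × 0.85 ≈ 49.8 mL/min
50 mL/min falls in the 'mild' range.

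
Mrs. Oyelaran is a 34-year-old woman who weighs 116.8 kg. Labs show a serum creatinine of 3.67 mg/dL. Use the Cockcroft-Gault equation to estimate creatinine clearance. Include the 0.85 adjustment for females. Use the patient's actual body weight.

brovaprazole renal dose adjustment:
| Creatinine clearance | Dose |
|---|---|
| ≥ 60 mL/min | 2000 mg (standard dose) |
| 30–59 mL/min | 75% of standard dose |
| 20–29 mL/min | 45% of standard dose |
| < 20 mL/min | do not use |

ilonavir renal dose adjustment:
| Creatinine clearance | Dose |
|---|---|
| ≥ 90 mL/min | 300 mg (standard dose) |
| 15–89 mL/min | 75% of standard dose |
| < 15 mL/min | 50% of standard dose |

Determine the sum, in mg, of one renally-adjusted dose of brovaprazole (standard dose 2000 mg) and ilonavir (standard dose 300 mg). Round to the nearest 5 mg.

CrCl = (140 − 34) × 116.8 / (72 × 3.67) × 0.85 = 12380.8 / 264.24 × 0.85 ≈ 39.8 mL/min
CrCl ≈ 40 mL/min.
brovaprazole: 30–59 mL/min → 75% of 2000 mg = 1500 mg.
ilonavir: 15–89 mL/min → 75% of 300 mg = 225 mg.
Total = 1500 + 225 = 1725 mg.

1725 mg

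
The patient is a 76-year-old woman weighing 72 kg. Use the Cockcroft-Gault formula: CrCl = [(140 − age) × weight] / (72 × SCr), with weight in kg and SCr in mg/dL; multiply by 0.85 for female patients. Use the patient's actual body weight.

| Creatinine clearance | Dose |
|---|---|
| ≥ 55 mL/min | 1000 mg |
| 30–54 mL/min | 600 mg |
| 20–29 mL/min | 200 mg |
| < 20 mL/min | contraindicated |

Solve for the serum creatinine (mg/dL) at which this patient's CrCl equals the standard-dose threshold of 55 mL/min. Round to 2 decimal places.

0.99 mg/dL

Standard dose requires CrCl ≥ 55 mL/min.
Set (140 − 76) × 72 × 0.85 / (72 × SCr) = 55
SCr = (140 − 76) × 72 × 0.85 / (72 × 55) = 0.989 mg/dL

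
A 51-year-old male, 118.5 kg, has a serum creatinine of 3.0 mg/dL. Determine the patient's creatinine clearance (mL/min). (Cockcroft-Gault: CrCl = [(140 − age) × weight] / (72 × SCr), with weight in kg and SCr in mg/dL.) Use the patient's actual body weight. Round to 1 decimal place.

CrCl = (140 − 51) × 118.5 / (72 × 3) = 10546.5 / 216.00 ≈ 48.8 mL/min

48.8 mL/min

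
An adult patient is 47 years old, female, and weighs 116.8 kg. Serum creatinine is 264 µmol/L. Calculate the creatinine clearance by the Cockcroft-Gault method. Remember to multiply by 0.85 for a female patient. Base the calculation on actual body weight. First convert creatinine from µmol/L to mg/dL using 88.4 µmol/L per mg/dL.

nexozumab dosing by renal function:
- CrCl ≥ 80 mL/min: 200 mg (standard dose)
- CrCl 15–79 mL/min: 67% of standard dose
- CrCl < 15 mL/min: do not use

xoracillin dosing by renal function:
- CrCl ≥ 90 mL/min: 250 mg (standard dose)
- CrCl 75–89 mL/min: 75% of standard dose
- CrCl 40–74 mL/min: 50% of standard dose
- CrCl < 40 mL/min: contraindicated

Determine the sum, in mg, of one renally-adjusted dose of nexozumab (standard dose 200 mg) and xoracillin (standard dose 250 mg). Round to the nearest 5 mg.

SCr = 264 / 88.4 = 2.986 mg/dL
CrCl = (140 − 47) × 116.8 / (72 × 2.986) × 0.85 = 10862.4 / 214.99 × 0.85 ≈ 42.9 mL/min
CrCl ≈ 43 mL/min.
nexozumab: 15–79 mL/min → 67% of 200 mg = 134 mg.
xoracillin: 40–74 mL/min → 50% of 250 mg = 125 mg.
Total = 134 + 125 = 259 mg.

260 mg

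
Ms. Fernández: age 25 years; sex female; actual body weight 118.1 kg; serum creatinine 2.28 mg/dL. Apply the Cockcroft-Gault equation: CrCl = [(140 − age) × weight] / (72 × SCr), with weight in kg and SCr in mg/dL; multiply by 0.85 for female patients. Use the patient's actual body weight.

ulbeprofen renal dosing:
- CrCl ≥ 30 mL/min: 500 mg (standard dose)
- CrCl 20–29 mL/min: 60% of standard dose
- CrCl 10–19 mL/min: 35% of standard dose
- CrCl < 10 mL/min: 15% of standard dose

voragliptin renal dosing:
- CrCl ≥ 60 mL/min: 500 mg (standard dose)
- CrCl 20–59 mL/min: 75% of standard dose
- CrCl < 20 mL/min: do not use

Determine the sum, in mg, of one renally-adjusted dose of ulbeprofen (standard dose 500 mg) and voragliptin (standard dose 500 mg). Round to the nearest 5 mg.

1000 mg

CrCl = (140 − 25) × 118.1 / (72 × 2.28) × 0.85 = 13581.5 / 164.16 × 0.85 ≈ 70.3 mL/min
CrCl ≈ 70 mL/min.
ulbeprofen: ≥ 30 mL/min → 100% of 500 mg = 500 mg.
voragliptin: ≥ 60 mL/min → 100% of 500 mg = 500 mg.
Total = 500 + 500 = 1000 mg.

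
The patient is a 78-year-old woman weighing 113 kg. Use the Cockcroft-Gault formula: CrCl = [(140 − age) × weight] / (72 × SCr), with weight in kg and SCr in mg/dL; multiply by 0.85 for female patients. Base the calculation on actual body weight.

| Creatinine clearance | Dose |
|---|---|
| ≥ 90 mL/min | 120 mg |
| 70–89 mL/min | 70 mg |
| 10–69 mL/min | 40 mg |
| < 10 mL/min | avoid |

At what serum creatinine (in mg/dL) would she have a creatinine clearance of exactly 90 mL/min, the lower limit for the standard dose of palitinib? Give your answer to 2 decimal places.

Standard dose requires CrCl ≥ 90 mL/min.
Set (140 − 78) × 113 × 0.85 / (72 × SCr) = 90
SCr = (140 − 78) × 113 × 0.85 / (72 × 90) = 0.919 mg/dL

0.92 mg/dL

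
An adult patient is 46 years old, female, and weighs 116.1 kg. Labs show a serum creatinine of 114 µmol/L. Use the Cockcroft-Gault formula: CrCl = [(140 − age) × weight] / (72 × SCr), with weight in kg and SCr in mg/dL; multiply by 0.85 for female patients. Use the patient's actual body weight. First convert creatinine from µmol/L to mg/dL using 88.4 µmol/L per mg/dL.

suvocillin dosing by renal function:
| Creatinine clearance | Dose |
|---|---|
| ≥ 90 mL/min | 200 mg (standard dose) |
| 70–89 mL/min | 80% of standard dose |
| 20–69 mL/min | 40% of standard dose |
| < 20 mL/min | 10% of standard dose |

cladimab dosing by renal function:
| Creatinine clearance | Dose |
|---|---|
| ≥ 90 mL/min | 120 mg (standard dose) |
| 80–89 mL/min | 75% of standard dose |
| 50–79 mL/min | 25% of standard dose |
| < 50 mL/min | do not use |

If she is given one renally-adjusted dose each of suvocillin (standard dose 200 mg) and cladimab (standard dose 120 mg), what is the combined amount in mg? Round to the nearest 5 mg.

320 mg

SCr = 114 / 88.4 = 1.29 mg/dL
CrCl = (140 − 46) × 116.1 / (72 × 1.29) × 0.85 = 10913.4 / 92.88 × 0.85 ≈ 99.9 mL/min
CrCl ≈ 100 mL/min.
suvocillin: ≥ 90 mL/min → 100% of 200 mg = 200 mg.
cladimab: ≥ 90 mL/min → 100% of 120 mg = 120 mg.
Total = 200 + 120 = 320 mg.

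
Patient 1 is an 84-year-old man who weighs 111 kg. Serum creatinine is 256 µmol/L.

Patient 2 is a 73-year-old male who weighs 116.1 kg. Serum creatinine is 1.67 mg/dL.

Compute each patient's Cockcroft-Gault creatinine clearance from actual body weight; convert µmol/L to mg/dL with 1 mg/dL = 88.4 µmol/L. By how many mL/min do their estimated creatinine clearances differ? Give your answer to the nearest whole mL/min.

35 mL/min

Patient 1: SCr = 256 / 88.4 = 2.896 mg/dL
Patient 1: CrCl = (140 − 84) × 111 / (72 × 2.896) = 6216.0 / 208.51 ≈ 29.8 mL/min
Patient 2: CrCl = (140 − 73) × 116.1 / (72 × 1.67) = 7778.7 / 120.24 ≈ 64.7 mL/min
|29.8 − 64.7| = 34.9 mL/min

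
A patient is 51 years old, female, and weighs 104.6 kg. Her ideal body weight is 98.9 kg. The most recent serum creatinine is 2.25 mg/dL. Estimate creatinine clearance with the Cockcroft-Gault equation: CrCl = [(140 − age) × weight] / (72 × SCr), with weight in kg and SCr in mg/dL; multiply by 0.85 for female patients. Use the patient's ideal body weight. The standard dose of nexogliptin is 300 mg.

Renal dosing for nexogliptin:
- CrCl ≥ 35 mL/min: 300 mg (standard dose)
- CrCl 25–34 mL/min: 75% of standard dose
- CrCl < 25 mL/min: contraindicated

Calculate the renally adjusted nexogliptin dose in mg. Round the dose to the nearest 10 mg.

CrCl = (140 − 51) × 98.9 / (72 × 2.25) × 0.85 = 8802.1 / 162.00 × 0.85 ≈ 46.2 mL/min
CrCl ≈ 46 mL/min → bracket ≥ 35 mL/min.
100% of 300 mg = 300 mg

300 mg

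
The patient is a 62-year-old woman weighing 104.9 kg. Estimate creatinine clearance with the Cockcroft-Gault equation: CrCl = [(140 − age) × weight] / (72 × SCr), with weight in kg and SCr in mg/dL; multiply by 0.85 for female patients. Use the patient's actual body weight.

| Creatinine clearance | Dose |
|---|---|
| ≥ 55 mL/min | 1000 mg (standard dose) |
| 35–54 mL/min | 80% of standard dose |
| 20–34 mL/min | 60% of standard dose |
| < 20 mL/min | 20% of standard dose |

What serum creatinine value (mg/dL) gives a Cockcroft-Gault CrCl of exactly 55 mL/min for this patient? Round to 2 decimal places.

Standard dose requires CrCl ≥ 55 mL/min.
Set (140 − 62) × 104.9 × 0.85 / (72 × SCr) = 55
SCr = (140 − 62) × 104.9 × 0.85 / (72 × 55) = 1.756 mg/dL

1.76 mg/dL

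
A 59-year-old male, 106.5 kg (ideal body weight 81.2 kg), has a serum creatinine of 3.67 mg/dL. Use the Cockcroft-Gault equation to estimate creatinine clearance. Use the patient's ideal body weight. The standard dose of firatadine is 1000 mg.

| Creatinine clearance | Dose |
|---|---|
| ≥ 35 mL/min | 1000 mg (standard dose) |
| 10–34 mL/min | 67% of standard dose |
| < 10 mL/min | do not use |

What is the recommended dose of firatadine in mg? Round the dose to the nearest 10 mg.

670 mg

CrCl = (140 − 59) × 81.2 / (72 × 3.67) = 6577.2 / 264.24 ≈ 24.9 mL/min
CrCl ≈ 25 mL/min → bracket 10–34 mL/min.
67% of 1000 mg = 670 mg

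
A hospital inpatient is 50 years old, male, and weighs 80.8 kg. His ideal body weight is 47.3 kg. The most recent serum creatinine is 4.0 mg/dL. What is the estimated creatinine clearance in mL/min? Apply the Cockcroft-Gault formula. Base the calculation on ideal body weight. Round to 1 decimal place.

CrCl = (140 − 50) × 47.3 / (72 × 4) = 4257.0 / 288.00 ≈ 14.8 mL/min

14.8 mL/min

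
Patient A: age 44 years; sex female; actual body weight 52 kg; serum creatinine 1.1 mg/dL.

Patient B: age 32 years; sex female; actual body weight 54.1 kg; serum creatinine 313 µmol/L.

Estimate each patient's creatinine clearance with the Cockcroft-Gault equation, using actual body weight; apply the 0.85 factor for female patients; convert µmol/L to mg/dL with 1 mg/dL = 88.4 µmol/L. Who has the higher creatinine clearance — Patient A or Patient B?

Patient A

Patient A: CrCl = (140 − 44) × 52 / (72 × 1.1) × 0.85 = 4992.0 / 79.20 × 0.85 ≈ 53.6 mL/min
Patient B: SCr = 313 / 88.4 = 3.541 mg/dL
Patient B: CrCl = (140 − 32) × 54.1 / (72 × 3.541) × 0.85 = 5842.8 / 254.95 × 0.85 ≈ 19.5 mL/min
53.6 vs 19.5 mL/min → Patient A is higher.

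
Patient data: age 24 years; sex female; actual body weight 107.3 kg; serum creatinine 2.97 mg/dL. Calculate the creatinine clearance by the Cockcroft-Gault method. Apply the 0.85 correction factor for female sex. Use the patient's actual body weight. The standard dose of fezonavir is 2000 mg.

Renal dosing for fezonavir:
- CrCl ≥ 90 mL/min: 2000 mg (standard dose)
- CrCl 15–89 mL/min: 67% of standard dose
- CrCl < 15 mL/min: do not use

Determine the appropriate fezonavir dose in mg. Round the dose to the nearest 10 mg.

CrCl = (140 − 24) × 107.3 / (72 × 2.97) × 0.85 = 12446.8 / 213.84 × 0.85 ≈ 49.5 mL/min
CrCl ≈ 49 mL/min → bracket 15–89 mL/min.
67% of 2000 mg = 1340 mg

1340 mg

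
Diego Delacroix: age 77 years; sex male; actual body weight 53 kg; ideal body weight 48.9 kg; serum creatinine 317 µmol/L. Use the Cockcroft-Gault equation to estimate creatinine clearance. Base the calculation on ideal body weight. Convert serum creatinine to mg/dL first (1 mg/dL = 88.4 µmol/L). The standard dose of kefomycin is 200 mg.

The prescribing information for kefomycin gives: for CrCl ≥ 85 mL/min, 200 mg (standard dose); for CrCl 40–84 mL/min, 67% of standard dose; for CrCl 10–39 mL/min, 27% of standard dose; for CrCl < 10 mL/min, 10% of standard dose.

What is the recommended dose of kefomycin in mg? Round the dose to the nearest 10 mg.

50 mg

SCr = 317 / 88.4 = 3.586 mg/dL
CrCl = (140 − 77) × 48.9 / (72 × 3.586) = 3080.7 / 258.19 ≈ 11.9 mL/min
CrCl ≈ 12 mL/min → bracket 10–39 mL/min.
27% of 200 mg = 54 mg → 50 mg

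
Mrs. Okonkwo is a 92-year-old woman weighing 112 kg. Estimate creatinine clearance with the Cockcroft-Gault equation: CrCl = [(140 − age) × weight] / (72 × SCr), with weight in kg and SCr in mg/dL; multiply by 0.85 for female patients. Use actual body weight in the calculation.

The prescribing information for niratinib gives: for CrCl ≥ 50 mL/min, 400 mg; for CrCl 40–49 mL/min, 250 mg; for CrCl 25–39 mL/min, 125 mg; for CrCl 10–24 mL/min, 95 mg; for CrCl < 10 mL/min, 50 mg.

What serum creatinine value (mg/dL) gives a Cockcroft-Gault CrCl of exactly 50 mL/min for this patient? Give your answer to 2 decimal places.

Standard dose requires CrCl ≥ 50 mL/min.
Set (140 − 92) × 112 × 0.85 / (72 × SCr) = 50
SCr = (140 − 92) × 112 × 0.85 / (72 × 50) = 1.269 mg/dL

1.27 mg/dL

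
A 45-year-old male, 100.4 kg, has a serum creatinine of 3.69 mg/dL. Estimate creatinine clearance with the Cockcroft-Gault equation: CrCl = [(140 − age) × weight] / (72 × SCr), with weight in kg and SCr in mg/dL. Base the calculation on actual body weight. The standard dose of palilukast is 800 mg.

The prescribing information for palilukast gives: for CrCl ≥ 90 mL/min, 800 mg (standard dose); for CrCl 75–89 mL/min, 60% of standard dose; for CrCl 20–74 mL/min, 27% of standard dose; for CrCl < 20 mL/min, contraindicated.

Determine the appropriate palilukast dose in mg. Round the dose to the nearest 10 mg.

CrCl = (140 − 45) × 100.4 / (72 × 3.69) = 9538.0 / 265.68 ≈ 35.9 mL/min
CrCl ≈ 36 mL/min → bracket 20–74 mL/min.
27% of 800 mg = 216 mg → 220 mg

220 mg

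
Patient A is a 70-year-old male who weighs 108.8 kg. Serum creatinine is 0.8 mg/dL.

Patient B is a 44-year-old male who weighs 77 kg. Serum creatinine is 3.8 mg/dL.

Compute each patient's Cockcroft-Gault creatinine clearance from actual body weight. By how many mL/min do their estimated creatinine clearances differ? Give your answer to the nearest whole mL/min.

105 mL/min

Patient A: CrCl = (140 − 70) × 108.8 / (72 × 0.8) = 7616.0 / 57.60 ≈ 132.2 mL/min
Patient B: CrCl = (140 − 44) × 77 / (72 × 3.8) = 7392.0 / 273.60 ≈ 27.0 mL/min
|132.2 − 27.0| = 105.2 mL/min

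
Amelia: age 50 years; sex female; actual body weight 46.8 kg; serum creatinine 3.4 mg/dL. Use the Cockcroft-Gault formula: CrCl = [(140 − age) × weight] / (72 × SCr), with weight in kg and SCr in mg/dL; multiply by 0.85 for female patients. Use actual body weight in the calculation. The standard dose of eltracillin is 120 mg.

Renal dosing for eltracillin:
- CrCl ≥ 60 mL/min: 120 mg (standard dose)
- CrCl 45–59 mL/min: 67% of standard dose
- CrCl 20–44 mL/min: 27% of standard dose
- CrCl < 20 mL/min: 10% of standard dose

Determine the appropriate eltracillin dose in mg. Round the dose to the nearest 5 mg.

CrCl = (140 − 50) × 46.8 / (72 × 3.4) × 0.85 = 4212.0 / 244.80 × 0.85 ≈ 14.6 mL/min
CrCl ≈ 15 mL/min → bracket < 20 mL/min.
10% of 120 mg = 12 mg → 10 mg

10 mg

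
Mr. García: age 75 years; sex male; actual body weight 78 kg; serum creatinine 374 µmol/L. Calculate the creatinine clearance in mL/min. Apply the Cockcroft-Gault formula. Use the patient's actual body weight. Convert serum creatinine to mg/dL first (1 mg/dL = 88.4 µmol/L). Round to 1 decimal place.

SCr = 374 / 88.4 = 4.231 mg/dL
CrCl = (140 − 75) × 78 / (72 × 4.231) = 5070.0 / 304.63 ≈ 16.6 mL/min

16.6 mL/min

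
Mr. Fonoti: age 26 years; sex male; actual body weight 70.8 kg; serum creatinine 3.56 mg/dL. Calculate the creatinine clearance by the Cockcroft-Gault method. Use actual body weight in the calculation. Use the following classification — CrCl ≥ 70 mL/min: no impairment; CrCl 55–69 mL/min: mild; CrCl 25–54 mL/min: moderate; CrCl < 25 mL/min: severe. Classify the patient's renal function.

moderate

CrCl = (140 − 26) × 70.8 / (72 × 3.56) = 8071.2 / 256.32 ≈ 31.5 mL/min
31 mL/min falls in the 'moderate' range.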